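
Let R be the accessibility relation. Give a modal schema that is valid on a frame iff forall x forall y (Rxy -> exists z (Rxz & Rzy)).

This is density; the standard corresponding axiom is C4: □□ψ → □ψ.
Suppose □□ψ→□ψ is valid. Take Rxy and set V(ψ)={w : xR²w}. Then □□ψ at x, so □ψ at x, so ψ at y, i.e. ∃z(Rxz∧Rzy).

□□ψ → □ψ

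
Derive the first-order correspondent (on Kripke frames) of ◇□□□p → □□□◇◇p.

This is a Sahlqvist (Geach-type) schema ◇^1□^3p → □^3◇^2p.
Minimal-valuation argument: fix x; take any y with xR^1y and any z with xR^3z. Set V(p) to the set of worlds R-reachable from y in exactly 3 steps. Then □^3p holds at y, so the antecedent holds at x; validity forces ◇^2p at z, giving a w with zR^2w and yR^3w.
First-order correspondent: ∀x ∀y ∀z ((xRy ∧ xR³z) → ∃w (yR³w ∧ zR²w)).

∀x ∀y ∀z ((xRy ∧ xR³z) → ∃w (yR³w ∧ zR²w))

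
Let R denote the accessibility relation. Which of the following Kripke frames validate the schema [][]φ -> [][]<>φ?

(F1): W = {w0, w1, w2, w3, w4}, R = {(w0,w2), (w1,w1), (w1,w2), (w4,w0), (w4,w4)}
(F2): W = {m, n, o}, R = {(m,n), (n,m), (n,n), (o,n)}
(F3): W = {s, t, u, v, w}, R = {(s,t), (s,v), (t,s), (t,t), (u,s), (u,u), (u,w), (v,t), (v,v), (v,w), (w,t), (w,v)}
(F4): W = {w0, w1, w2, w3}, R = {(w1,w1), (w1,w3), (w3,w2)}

(F2), (F3)

This is the axiom for a generalized confluence (Geach) condition; its first-order frame correspondent is forall x forall z (x R^2 z -> exists w (x R^2 w & zRw)).
(F1): fails — w1R²w2 but no w with w1R²w and w2Rw.
(F2): ✓.
(F3): ✓.
(F4): fails — w1R²w2 but no w with w1R²w and w2Rw.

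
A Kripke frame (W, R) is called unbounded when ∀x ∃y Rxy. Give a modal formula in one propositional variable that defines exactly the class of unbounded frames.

□s → ◇s

The condition is seriality. The D schema □s → ◇s defines it.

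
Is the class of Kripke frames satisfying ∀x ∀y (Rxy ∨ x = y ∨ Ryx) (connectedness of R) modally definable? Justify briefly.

If a class were modally definable it would be closed under disjoint unions (Goldblatt–Thomason).
Take 2 disjoint single-world reflexive frames: each is trivially connected, but their disjoint union has 2 worlds with no edge between distinct components, so it is not connected.
So the class is not modally definable.

Not modally definable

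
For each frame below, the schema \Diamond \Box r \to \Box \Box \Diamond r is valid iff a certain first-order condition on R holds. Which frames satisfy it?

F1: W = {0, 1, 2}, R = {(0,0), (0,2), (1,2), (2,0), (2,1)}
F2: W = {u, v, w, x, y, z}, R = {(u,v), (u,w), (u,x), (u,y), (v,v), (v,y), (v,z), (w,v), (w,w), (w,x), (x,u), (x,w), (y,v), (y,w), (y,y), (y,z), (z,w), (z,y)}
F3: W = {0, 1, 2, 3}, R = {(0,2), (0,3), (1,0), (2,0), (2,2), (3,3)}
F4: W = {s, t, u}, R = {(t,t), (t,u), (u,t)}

The schema corresponds to a generalized confluence (Geach) condition: \forall x \forall y \forall z ((xRy \wedge x R^2 z) \to \exists w (yRw \wedge zRw)).
F1: fails — 0R2, 0R²1 but no w with 2Rw and 1Rw.
F2: fails — uRv, uR²x but no t with vRt and xRt.
F3: fails — 0R2, 0R²3 but no w with 2Rw and 3Rw.
F4: holds.

F4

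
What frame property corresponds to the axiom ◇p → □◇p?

the Euclidean property

This schema is the 5 axiom.
It corresponds to the Euclidean property: ∀x ∀y ∀z (Rxy ∧ Rxz → Ryz).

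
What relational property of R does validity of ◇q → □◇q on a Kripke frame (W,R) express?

Suppose ◇q→□◇q is valid. Take Rxy, Rxz and set V(q)={y}. Then ◇q at x, so □◇q at x, so ◇q at z, so some w with Rzw has q; w=y, i.e. Rzy. By symmetry of the argument, Ryz.

the Euclidean property: ∀x ∀y ∀z (Rxy ∧ Rxz → Ryz)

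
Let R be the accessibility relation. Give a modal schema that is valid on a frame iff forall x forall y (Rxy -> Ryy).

The condition is shift-reflexivity. The T□ schema □(□s → s) defines it.

□(□s → s)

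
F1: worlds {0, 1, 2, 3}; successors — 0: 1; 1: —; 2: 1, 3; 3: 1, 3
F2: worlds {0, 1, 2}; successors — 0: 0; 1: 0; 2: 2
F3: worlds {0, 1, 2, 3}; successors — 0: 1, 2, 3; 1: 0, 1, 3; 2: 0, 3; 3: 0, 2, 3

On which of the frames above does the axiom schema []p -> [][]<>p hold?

This is the axiom for a generalized confluence (Geach) condition; its first-order frame correspondent is forall x forall z (x R^2 z -> exists w (xRw & zRw)).
F1: fails — 2R²1 but no w with 2Rw and 1Rw.
F2: condition met.
F3: condition met.

F2, F3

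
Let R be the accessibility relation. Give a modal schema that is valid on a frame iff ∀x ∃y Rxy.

This is seriality; the standard corresponding axiom is D: □q → ◇q.
Suppose □q→◇q is valid. At any x set V(q)=W. Then □q at x, so ◇q at x, so x has a successor.

□q → ◇q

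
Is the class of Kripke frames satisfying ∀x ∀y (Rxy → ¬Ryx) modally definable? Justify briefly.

Not modally definable

Modal frame validity is preserved under surjective bounded morphisms.
The 3-cycle (worlds w0,w1,w2 with w0→w1→w2→w0) is asymmetric. Mapping every world to a single reflexive point • is a surjective bounded morphism, and the reflexive point is not asymmetric (R•• but asymmetry requires ¬R••).
So the class is not modally definable.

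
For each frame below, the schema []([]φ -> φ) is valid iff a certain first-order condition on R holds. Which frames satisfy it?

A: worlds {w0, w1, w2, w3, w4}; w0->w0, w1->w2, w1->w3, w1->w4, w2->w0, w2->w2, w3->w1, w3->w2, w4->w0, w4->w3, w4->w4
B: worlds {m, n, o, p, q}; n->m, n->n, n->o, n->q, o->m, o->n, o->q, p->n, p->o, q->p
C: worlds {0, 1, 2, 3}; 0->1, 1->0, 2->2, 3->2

none

Frame correspondent (Sahlqvist): forall x forall y (Rxy -> Ryy) — i.e. shift-reflexivity.
A: fails — Rw3w1 but not Rw1w1.
B: fails — Rom but not Rmm.
C: fails — R01 but not R11.
Valid on no frame.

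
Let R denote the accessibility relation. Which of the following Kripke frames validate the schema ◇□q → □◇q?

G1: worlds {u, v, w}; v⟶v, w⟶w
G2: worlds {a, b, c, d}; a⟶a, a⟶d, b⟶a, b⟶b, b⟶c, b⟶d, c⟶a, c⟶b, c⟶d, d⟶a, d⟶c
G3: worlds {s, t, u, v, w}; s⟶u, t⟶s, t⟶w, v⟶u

This is the axiom for convergence; its first-order frame correspondent is ∀x ∀y ∀z (Rxy ∧ Rxz → ∃w (Ryw ∧ Rzw)).
G1: satisfies the condition.
G2: satisfies the condition.
G3: fails — Rsu and Rsu but u and u have no common successor.
Valid on: G1, G2.

G1, G2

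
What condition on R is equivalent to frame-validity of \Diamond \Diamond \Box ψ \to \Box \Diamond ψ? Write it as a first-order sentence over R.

\forall x \forall y \forall z ((x R^2 y \wedge xRz) \to \exists w (yRw \wedge zRw))

This is a Sahlqvist (Geach-type) schema ◇^2□^1ψ → □^1◇^1ψ.
Minimal-valuation argument: fix x; take any y with xR^2y and any z with xR^1z. Set V(ψ) to the set of worlds R-reachable from y in exactly 1 step. Then □^1ψ holds at y, so the antecedent holds at x; validity forces ◇^1ψ at z, giving a w with zR^1w and yR^1w.
First-order correspondent: \forall x \forall y \forall z ((x R^2 y \wedge xRz) \to \exists w (yRw \wedge zRw)).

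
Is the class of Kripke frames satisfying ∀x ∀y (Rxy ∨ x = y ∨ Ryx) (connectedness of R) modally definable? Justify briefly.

Modal frame validity is preserved under disjoint unions.
Take 4 disjoint single-world reflexive frames: each is trivially connected, but their disjoint union has 4 worlds with no edge between distinct components, so it is not connected.
Hence connectedness of R is not modally definable.

No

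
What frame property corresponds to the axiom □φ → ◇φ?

seriality: ∀x ∃y Rxy

Suppose □φ→◇φ is valid. At any x set V(φ)=W. Then □φ at x, so ◇φ at x, so x has a successor.
The converse is a direct semantic check.
Frame condition: ∀x ∃y Rxy.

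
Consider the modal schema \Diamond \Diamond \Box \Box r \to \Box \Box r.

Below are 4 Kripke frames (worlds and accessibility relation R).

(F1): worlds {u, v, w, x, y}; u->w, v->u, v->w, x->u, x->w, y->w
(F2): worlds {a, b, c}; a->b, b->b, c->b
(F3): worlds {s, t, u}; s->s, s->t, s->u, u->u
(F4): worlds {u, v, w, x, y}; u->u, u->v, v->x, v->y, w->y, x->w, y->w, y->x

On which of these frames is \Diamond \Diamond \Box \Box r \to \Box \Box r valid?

The schema corresponds to a generalized confluence (Geach) condition: \forall x \forall y \forall z ((x R^2 y \wedge x R^2 z) \to \exists w (y R^2 w \wedge z = w)).
(F1): fails — vR²w, vR²w but no t with wR²t and w=t.
(F2): ✓.
(F3): fails — sR²t, sR²s but no w with tR²w and s=w.
(F4): fails — uR²v, uR²u but no t with vR²t and u=t.
Valid on: (F2).

(F2)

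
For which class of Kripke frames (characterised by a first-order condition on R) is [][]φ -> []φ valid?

Suppose □□φ→□φ is valid. Take Rxy and set V(φ)={w : xR²w}. Then □□φ at x, so □φ at x, so φ at y, i.e. ∃z(Rxz∧Rzy).
Conversely, on a frame with density the schema holds at every world under every valuation.
Frame condition: forall x forall y (Rxy -> exists z (Rxz & Rzy)).

density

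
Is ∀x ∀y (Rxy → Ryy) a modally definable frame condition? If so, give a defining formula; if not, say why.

Definable; □(□q → q) defines it

The condition is shift-reflexivity. A defining modal formula is □(□q → q).
Suppose □(□q→q) is valid. Take Rxy and set V(q)={w : Ryw}. Then at y, □q holds; since □(□q→q) at x, □q→q at y, so q at y, i.e. Ryy.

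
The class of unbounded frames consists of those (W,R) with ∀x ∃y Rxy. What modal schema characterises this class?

The condition is seriality. The D schema □s → ◇s defines it.

□s → ◇s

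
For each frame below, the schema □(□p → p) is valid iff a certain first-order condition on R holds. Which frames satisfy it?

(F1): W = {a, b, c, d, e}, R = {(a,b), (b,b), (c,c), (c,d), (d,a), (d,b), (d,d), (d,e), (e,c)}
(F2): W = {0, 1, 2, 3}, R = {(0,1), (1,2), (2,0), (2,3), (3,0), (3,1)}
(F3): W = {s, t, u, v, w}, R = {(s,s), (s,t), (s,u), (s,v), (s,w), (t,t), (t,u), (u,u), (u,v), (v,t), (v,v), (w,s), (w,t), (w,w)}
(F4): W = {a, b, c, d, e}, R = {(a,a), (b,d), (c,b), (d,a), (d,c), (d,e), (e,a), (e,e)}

This is the axiom for shift-reflexivity; its first-order frame correspondent is ∀x ∀y (Rxy → Ryy).
(F1): fails — Rde but not Ree.
(F2): fails — R31 but not R11.
(F3): satisfies the condition.
(F4): fails — Rdc but not Rcc.
Valid on: (F3).

(F3)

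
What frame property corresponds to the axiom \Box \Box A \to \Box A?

This schema is the C4 axiom.
It corresponds to density: \forall x \forall y (Rxy \to \exists z (Rxz \wedge Rzy)).

density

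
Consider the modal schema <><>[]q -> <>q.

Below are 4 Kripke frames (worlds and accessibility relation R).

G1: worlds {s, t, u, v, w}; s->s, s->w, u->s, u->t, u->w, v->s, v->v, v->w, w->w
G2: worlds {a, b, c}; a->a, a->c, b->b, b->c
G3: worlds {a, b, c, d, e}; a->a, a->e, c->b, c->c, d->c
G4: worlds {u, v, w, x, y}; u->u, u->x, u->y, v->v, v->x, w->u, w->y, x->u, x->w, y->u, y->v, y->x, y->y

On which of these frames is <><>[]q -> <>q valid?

The schema corresponds to a generalized confluence (Geach) condition: forall x forall y (x R^2 y -> exists w (yRw & xRw)).
G1: holds.
G2: fails — aR²c but no w with cRw and aRw.
G3: fails — aR²e but no w with eRw and aRw.
G4: fails — vR²w but no t with wRt and vRt.
Valid on: G1.

G1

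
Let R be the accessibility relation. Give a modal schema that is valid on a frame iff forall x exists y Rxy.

A defining formula is □s → ◇s (the D axiom).

□s → ◇s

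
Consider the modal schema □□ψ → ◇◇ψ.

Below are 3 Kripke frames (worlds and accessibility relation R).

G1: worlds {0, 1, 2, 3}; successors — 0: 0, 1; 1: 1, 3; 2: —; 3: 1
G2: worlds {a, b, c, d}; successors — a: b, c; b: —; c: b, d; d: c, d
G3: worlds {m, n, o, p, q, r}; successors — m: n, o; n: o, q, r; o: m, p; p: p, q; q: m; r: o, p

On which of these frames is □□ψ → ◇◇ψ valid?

Frame correspondent (Sahlqvist): ∀x ∃w (xR²w ∧ xR²w) — i.e. a generalized confluence (Geach) condition.
G1: fails — at 2 but no w with 2R²w and 2R²w.
G2: fails — at b but no w with bR²w and bR²w.
G3: condition met.

G3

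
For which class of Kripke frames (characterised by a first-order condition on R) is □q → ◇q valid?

This is the D axiom.
It corresponds to seriality: ∀x ∃y Rxy.

Seriality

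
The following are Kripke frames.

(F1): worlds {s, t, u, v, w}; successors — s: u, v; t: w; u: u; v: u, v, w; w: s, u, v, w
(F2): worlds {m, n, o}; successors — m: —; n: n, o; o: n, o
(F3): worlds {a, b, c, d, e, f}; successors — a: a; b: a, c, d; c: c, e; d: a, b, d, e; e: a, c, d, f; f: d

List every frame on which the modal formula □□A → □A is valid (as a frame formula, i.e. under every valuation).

(F1), (F2)

Frame correspondent (Sahlqvist): ∀x ∀y (Rxy → ∃z (Rxz ∧ Rzy)) — i.e. density.
(F1): condition met.
(F2): condition met.
(F3): fails — Ref but no z with Rez and Rzf.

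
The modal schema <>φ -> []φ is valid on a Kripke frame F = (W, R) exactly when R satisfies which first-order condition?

partial functionality: forall x forall y forall z (Rxy & Rxz -> y = z)

This is the CD axiom.
It corresponds to partial functionality: forall x forall y forall z (Rxy & Rxz -> y = z).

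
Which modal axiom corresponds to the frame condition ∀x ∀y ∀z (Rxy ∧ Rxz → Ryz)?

This is the Euclidean property; the standard corresponding axiom is 5: ◇s → □◇s.
Suppose ◇s→□◇s is valid. Take Rxy, Rxz and set V(s)={y}. Then ◇s at x, so □◇s at x, so ◇s at z, so some w with Rzw has s; w=y, i.e. Rzy. By symmetry of the argument, Ryz.

◇s → □◇s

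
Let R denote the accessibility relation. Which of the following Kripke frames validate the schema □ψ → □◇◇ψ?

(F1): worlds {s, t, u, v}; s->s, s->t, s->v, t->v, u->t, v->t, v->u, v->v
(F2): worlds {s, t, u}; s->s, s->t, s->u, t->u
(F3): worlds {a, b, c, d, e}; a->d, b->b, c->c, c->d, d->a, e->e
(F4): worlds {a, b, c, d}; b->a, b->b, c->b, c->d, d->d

Frame correspondent (Sahlqvist): ∀x ∀z (xRz → ∃w (xRw ∧ zR²w)) — i.e. a generalized confluence (Geach) condition.
(F1): condition met.
(F2): fails — sRt but no w with sRw and tR²w.
(F3): condition met.
(F4): fails — bRa but no w with bRw and aR²w.

(F1), (F3)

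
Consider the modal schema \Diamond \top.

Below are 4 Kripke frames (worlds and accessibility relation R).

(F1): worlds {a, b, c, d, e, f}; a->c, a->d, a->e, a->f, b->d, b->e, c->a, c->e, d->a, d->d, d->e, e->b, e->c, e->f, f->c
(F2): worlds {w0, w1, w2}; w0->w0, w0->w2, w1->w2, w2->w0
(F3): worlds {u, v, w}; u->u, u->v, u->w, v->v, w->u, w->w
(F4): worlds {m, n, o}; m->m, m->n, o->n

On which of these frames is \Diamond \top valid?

(F1), (F2), (F3)

The schema corresponds to seriality: \forall x \exists y Rxy.
(F1): holds.
(F2): holds.
(F3): holds.
(F4): fails — world n has no successor.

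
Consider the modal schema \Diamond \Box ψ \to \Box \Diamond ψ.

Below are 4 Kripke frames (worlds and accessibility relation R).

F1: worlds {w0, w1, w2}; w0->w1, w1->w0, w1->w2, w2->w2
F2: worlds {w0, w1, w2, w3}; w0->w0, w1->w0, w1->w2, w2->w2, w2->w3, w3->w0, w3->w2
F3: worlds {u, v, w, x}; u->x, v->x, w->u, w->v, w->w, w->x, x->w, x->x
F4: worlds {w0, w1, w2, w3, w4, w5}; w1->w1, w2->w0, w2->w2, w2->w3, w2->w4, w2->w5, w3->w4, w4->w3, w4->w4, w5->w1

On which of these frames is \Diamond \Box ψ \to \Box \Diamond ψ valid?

F3

The schema corresponds to convergence: \forall x \forall y \forall z (Rxy \wedge Rxz \to \exists w (Ryw \wedge Rzw)).
F1: fails — Rw1w2 and Rw1w0 but w2 and w0 have no common successor.
F2: fails — Rw1w2 and Rw1w0 but w2 and w0 have no common successor.
F3: ✓.
F4: fails — Rw2w4 and Rw2w5 but w4 and w5 have no common successor.
Valid on: F3.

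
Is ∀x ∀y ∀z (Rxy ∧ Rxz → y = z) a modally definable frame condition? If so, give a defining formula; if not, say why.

Yes, by ◇r → □r

The condition is partial functionality. A defining modal formula is ◇r → □r.
Suppose ◇r→□r is valid. Take Rxy, Rxz and set V(r)={y}. Then ◇r at x, so □r at x, so r at z, i.e. z=y.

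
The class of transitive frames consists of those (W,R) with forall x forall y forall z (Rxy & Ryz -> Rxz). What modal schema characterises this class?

□ψ → □□ψ

This is transitivity; the standard corresponding axiom is 4: □ψ → □□ψ.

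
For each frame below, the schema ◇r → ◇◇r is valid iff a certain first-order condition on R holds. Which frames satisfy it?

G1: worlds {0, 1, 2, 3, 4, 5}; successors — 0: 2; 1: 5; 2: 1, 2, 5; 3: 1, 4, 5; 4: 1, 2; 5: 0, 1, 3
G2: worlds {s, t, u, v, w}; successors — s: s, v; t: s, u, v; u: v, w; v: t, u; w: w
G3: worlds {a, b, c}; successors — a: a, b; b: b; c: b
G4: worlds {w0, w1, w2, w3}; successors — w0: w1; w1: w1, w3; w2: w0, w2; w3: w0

This is the axiom for a generalized confluence (Geach) condition; its first-order frame correspondent is ∀x ∀y (xRy → ∃w (y = w ∧ xR²w)).
G1: fails — 1R5 but no w with 5=w and 1R²w.
G2: fails — uRv but no w* with v=w* and uR²w*.
G3: satisfies the condition.
G4: fails — w3Rw0 but no w with w0=w and w3R²w.
Valid on: G3.

G3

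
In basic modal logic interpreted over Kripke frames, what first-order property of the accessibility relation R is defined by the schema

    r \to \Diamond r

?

Replacing r by ¬r and contraposing gives the equivalent schema □r → r.
Suppose □r→r is valid. At any x set V(r)={w : Rxw}. Then □r holds at x, so r holds at x, i.e. Rxx.

reflexivity: \forall x Rxx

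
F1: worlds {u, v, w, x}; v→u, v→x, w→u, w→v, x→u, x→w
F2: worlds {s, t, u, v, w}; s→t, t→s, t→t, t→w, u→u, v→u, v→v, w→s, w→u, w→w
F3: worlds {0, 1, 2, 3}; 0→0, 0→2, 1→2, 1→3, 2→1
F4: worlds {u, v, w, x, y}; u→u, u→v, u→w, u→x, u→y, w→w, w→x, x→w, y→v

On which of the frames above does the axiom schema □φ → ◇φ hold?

F2

The schema corresponds to seriality: ∀x ∃y Rxy.
F1: fails — world u has no successor.
F2: holds.
F3: fails — world 3 has no successor.
F4: fails — world v has no successor.
Valid on: F2.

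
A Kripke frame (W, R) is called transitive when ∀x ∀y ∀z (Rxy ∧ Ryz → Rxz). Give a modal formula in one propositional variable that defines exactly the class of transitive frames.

The condition is transitivity. The 4 schema □ψ → □□ψ defines it.
Suppose □ψ→□□ψ is valid. Take Rxy, Ryz and set V(ψ)={w : Rxw}. Then □ψ at x, so □□ψ at x, so □ψ at y, so ψ at z, i.e. Rxz.

□ψ → □□ψ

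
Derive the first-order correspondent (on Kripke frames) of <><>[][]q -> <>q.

forall x forall y (x R^2 y -> exists w (y R^2 w & xRw))

This is a Sahlqvist (Geach-type) schema ◇^2□^2q → □^0◇^1q.
Minimal-valuation argument: fix x; take any y with xR^2y and any z with xR^0z. Set V(q) to the set of worlds R-reachable from y in exactly 2 steps. Then □^2q holds at y, so the antecedent holds at x; validity forces ◇^1q at z, giving a w with zR^1w and yR^2w.
First-order correspondent: forall x forall y (x R^2 y -> exists w (y R^2 w & xRw)).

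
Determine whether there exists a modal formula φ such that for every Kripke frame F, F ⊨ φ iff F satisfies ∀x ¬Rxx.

Any modally definable frame class is closed under surjective bounded morphisms.
The 5-cycle (worlds a,b,c,d,e with a→b→c→d→e→a) is irreflexive, and the map sending every world to a single reflexive point • is a surjective bounded morphism (forth: every edge maps to (•,•); back: every world has a successor). So any modal formula valid on the 5-cycle is also valid on the reflexive point, which is not irreflexive.
Hence irreflexivity is not modally definable.

No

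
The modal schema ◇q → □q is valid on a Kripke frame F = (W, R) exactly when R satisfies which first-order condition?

Suppose ◇q→□q is valid. Take Rxy, Rxz and set V(q)={y}. Then ◇q at x, so □q at x, so q at z, i.e. z=y.

partial functionality: ∀x ∀y ∀z (Rxy ∧ Rxz → y = z)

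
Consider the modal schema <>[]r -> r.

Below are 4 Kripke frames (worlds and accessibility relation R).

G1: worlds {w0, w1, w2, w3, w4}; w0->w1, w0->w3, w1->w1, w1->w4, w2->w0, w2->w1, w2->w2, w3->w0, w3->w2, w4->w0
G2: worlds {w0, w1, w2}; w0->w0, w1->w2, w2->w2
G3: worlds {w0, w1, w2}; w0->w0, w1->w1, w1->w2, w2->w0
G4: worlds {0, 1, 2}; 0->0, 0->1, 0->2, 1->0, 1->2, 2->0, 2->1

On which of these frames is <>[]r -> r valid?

G4

The schema corresponds to symmetry: forall x forall y (Rxy -> Ryx).
G1: fails — Rw3w2 but not Rw2w3.
G2: fails — Rw1w2 but not Rw2w1.
G3: fails — Rw1w2 but not Rw2w1.
G4: ✓.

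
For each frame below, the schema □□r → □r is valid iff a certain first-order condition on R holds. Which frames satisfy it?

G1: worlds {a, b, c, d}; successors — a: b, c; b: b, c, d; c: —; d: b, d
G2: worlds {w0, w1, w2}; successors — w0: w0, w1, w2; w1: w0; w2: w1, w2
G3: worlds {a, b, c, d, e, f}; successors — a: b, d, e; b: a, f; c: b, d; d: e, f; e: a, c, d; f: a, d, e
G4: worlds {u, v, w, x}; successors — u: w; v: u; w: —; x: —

G1, G2

Frame correspondent (Sahlqvist): ∀x ∀y (Rxy → ∃z (Rxz ∧ Rzy)) — i.e. density.
G1: condition met.
G2: condition met.
G3: fails — Rcd but no z with Rcz and Rzd.
G4: fails — Rvu but no z with Rvz and Rzu.
Valid on: G1, G2.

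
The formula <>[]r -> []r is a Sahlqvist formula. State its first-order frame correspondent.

The Euclidean property

Replacing r by ¬r and contraposing gives the equivalent schema ◇r → □◇r.
Suppose ◇r→□◇r is valid. Take Rxy, Rxz and set V(r)={y}. Then ◇r at x, so □◇r at x, so ◇r at z, so some w with Rzw has r; w=y, i.e. Rzy. By symmetry of the argument, Ryz.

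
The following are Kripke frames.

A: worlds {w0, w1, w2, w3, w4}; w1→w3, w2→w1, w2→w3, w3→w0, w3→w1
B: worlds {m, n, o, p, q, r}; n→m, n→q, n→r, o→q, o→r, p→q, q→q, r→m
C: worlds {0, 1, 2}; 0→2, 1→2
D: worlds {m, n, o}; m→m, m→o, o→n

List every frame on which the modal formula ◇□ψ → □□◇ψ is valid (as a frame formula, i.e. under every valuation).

This is the axiom for a generalized confluence (Geach) condition; its first-order frame correspondent is ∀x ∀y ∀z ((xRy ∧ xR²z) → ∃w (yRw ∧ zRw)).
A: fails — w1Rw3, w1R²w0 but no w with w3Rw and w0Rw.
B: fails — nRm, nR²m but no w with mRw and mRw.
C: ✓.
D: fails — mRm, mR²n but no w with mRw and nRw.

C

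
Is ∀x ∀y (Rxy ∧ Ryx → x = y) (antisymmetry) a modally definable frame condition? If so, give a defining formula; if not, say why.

No — not modally definable

Any modally definable frame class is closed under surjective bounded morphisms.
The 4-cycle (worlds w0,w1,w2,w3 with w0→w1→w2→w3→w0) is antisymmetric. Sending even-indexed worlds to a and odd-indexed worlds to b is a surjective bounded morphism onto the two-world frame with a↔b, which is not antisymmetric.
So no modal formula (or set of formulas) defines exactly the antisymmetric frames.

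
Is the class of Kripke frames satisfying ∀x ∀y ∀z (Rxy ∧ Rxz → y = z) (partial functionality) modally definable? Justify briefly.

The condition is partial functionality. A defining modal formula is ◇r → □r.

Yes — defined by ◇r → □r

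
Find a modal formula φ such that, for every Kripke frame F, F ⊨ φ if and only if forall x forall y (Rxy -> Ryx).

This is symmetry; the standard corresponding axiom is B: q → □◇q.
Suppose q→□◇q is valid. Take Rxy and set V(q)={x}. Then q at x, so □◇q at x, so ◇q at y, so some z with Ryz has q; z=x, i.e. Ryx.

q → □◇q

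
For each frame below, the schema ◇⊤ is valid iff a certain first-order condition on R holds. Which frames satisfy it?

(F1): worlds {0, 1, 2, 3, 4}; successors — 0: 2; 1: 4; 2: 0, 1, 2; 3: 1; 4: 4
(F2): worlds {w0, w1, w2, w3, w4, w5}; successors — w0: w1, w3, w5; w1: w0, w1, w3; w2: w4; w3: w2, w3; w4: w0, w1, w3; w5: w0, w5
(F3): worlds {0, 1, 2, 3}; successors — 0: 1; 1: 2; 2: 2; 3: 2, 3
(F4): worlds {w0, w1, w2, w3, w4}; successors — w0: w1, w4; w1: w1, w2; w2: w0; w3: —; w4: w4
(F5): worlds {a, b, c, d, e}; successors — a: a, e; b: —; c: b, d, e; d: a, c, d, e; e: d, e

(F1), (F2), (F3)

This is the axiom for seriality; its first-order frame correspondent is ∀x ∃y Rxy.
(F1): ✓.
(F2): ✓.
(F3): ✓.
(F4): fails — world w3 has no successor.
(F5): fails — world b has no successor.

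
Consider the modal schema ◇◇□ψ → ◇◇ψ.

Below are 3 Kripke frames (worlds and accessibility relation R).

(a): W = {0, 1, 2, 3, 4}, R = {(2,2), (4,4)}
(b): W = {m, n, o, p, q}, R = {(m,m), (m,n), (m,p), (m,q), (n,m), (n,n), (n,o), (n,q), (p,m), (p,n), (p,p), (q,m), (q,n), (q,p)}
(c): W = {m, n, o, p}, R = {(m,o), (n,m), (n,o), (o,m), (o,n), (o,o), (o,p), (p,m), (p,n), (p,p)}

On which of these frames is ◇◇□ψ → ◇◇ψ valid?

The schema corresponds to a generalized confluence (Geach) condition: ∀x ∀y (xR²y → ∃w (yRw ∧ xR²w)).
(a): ✓.
(b): fails — mR²o but no w with oRw and mR²w.
(c): ✓.
Valid on: (a), (c).

(a), (c)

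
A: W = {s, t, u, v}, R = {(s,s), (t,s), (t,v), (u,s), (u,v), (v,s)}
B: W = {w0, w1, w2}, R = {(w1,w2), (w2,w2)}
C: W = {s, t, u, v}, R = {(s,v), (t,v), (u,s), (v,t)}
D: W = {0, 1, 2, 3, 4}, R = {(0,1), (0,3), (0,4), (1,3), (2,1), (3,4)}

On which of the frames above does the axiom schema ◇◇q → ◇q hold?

A, B

This is the axiom for transitivity; its first-order frame correspondent is ∀x ∀y ∀z (Rxy ∧ Ryz → Rxz).
A: ✓.
B: ✓.
C: fails — Rus and Rsv but not Ruv.
D: fails — R21 and R13 but not R23.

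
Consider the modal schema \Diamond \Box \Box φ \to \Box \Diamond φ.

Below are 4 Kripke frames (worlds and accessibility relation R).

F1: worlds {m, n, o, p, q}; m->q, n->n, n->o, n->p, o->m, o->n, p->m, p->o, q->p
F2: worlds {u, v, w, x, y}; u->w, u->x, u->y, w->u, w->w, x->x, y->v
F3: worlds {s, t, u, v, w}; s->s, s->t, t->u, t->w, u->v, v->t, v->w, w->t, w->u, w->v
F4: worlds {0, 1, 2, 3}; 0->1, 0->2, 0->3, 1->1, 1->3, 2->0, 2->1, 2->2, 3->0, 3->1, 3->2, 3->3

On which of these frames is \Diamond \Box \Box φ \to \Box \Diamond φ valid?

The schema corresponds to a generalized confluence (Geach) condition: \forall x \forall y \forall z ((xRy \wedge xRz) \to \exists w (y R^2 w \wedge zRw)).
F1: fails — mRq, mRq but no w with qR²w and qRw.
F2: fails — uRw, uRy but no t with wR²t and yRt.
F3: fails — tRu, tRu but no w* with uR²w* and uRw*.
F4: condition met.

F4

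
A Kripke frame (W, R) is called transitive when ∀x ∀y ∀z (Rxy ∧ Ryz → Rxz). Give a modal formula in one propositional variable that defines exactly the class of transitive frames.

□ψ → □□ψ

A defining formula is □ψ → □□ψ (the 4 axiom).
Suppose □ψ→□□ψ is valid. Take Rxy, Ryz and set V(ψ)={w : Rxw}. Then □ψ at x, so □□ψ at x, so □ψ at y, so ψ at z, i.e. Rxz.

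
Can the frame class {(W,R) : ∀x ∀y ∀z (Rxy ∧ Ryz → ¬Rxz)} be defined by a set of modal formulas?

If a class were modally definable it would be closed under surjective bounded morphisms (Goldblatt–Thomason).
The 3-cycle (worlds w0,w1,w2 with w0→w1→w2→w0) is intransitive. Mapping every world to a single reflexive point • is a surjective bounded morphism; the reflexive point is not intransitive (R••∧R•• but R••).
So the class is not modally definable.

No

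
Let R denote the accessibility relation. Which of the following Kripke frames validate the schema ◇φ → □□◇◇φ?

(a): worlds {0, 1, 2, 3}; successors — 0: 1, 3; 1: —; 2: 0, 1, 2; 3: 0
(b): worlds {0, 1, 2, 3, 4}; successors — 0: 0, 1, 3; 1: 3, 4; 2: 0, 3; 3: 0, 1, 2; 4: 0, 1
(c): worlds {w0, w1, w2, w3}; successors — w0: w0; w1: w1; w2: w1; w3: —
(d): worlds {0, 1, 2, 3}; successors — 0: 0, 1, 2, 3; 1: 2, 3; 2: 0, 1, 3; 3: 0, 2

The schema corresponds to a generalized confluence (Geach) condition: ∀x ∀y ∀z ((xRy ∧ xR²z) → ∃w (y = w ∧ zR²w)).
(a): fails — 0R1, 0R²0 but no w with 1=w and 0R²w.
(b): fails — 0R3, 0R²1 but no w with 3=w and 1R²w.
(c): holds.
(d): holds.
Valid on: (c), (d).

(c), (d)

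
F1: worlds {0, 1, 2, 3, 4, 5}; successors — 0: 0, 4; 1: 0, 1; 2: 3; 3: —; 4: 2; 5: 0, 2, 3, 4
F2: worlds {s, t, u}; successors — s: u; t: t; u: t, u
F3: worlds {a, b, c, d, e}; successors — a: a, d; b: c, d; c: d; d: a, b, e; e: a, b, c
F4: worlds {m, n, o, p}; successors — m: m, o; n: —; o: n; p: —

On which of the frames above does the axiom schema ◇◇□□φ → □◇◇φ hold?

Frame correspondent (Sahlqvist): ∀x ∀y ∀z ((xR²y ∧ xRz) → ∃w (yR²w ∧ zR²w)) — i.e. a generalized confluence (Geach) condition.
F1: fails — 0R²0, 0R4 but no w with 0R²w and 4R²w.
F2: satisfies the condition.
F3: satisfies the condition.
F4: fails — mR²m, mRo but no w with mR²w and oR²w.

F2, F3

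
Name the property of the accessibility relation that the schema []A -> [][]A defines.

This schema is the 4 axiom.
It corresponds to transitivity: forall x forall y forall z (Rxy & Ryz -> Rxz).

Transitivity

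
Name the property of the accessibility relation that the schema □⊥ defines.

emptiness of R: ∀x ∀y ¬Rxy

This is the Ver axiom.
It corresponds to emptiness of R: ∀x ∀y ¬Rxy.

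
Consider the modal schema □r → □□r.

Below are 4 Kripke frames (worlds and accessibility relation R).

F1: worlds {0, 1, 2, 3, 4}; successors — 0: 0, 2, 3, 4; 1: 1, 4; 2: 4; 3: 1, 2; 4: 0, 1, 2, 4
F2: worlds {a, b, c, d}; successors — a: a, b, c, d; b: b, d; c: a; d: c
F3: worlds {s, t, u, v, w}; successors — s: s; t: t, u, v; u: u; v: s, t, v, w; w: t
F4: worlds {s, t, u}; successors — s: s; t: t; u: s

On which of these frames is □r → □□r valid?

F4

This is the axiom for transitivity; its first-order frame correspondent is ∀x ∀y ∀z (Rxy ∧ Ryz → Rxz).
F1: fails — R32 and R24 but not R34.
F2: fails — Rdc and Rca but not Rda.
F3: fails — Rwt and Rtv but not Rwv.
F4: holds.
Valid on: F4.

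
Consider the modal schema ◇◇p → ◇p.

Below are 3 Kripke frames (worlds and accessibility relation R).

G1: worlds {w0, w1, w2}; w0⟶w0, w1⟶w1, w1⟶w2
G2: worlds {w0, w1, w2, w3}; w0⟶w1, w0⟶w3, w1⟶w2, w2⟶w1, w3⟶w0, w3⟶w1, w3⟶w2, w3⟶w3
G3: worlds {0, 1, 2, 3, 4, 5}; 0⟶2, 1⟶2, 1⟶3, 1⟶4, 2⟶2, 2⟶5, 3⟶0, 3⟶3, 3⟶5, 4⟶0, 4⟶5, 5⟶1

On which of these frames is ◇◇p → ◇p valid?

G1

The schema corresponds to transitivity: ∀x ∀y ∀z (Rxy ∧ Ryz → Rxz).
G1: holds.
G2: fails — Rw1w2 and Rw2w1 but not Rw1w1.
G3: fails — R51 and R12 but not R52.
Valid on: G1.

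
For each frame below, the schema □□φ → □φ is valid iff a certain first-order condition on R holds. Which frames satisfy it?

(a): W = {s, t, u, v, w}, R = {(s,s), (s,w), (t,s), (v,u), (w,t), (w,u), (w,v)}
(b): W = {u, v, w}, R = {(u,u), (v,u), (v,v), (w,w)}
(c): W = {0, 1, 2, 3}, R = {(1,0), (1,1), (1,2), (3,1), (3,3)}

The schema corresponds to density: ∀x ∀y (Rxy → ∃z (Rxz ∧ Rzy)).
(a): fails — Rwt but no z with Rwz and Rzt.
(b): ✓.
(c): ✓.

(b), (c)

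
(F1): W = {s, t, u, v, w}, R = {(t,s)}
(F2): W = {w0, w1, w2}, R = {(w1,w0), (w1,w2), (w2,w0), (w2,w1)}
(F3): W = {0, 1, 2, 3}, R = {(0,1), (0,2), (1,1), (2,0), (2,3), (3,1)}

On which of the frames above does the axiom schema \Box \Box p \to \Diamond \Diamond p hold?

Frame correspondent (Sahlqvist): \forall x \exists w (x R^2 w \wedge x R^2 w) — i.e. a generalized confluence (Geach) condition.
(F1): fails — at s but no w* with sR²w* and sR²w*.
(F2): fails — at w0 but no w with w0R²w and w0R²w.
(F3): satisfies the condition.

(F3)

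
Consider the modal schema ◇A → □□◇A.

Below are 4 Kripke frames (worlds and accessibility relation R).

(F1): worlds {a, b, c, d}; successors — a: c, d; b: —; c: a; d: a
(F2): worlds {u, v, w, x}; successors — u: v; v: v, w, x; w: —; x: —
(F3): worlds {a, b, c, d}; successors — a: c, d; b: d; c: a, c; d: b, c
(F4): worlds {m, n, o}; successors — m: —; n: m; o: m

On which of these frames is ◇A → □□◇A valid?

The schema corresponds to a generalized confluence (Geach) condition: ∀x ∀y ∀z ((xRy ∧ xR²z) → ∃w (y = w ∧ zRw)).
(F1): ✓.
(F2): fails — uRv, uR²w but no t with v=t and wRt.
(F3): fails — aRc, aR²b but no w with c=w and bRw.
(F4): ✓.

(F1), (F4)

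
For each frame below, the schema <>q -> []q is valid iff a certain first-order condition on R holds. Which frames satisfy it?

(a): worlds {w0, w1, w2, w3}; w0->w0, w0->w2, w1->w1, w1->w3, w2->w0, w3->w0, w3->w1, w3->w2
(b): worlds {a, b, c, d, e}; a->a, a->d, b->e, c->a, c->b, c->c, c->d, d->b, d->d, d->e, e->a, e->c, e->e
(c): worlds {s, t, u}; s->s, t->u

(c)

This is the axiom for partial functionality; its first-order frame correspondent is forall x forall y forall z (Rxy & Rxz -> y = z).
(a): fails — w0 sees both w0 and w2.
(b): fails — a sees both a and d.
(c): ✓.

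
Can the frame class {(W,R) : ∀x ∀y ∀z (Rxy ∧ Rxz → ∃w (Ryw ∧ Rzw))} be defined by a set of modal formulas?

Yes — defined by ◇□r → □◇r

Yes: it is convergence, defined by the .2 schema ◇□r → □◇r.
Suppose ◇□r→□◇r is valid. Take Rxy, Rxz and set V(r)={w : Ryw}. Then □r at y so ◇□r at x, so □◇r at x, so ◇r at z, giving w with Rzw and Ryw.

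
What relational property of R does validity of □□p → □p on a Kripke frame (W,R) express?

density

Suppose □□p→□p is valid. Take Rxy and set V(p)={w : xR²w}. Then □□p at x, so □p at x, so p at y, i.e. ∃z(Rxz∧Rzy).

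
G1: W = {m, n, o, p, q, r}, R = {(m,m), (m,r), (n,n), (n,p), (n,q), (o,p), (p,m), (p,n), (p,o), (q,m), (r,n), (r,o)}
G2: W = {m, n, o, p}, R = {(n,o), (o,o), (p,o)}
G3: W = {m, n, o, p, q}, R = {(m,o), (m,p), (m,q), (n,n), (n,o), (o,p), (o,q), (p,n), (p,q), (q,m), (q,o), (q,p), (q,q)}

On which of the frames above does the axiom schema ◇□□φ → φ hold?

G3

Frame correspondent (Sahlqvist): ∀x ∀y (xRy → ∃w (yR²w ∧ x = w)) — i.e. a generalized confluence (Geach) condition.
G1: fails — mRr but no w with rR²w and m=w.
G2: fails — nRo but no w with oR²w and n=w.
G3: ✓.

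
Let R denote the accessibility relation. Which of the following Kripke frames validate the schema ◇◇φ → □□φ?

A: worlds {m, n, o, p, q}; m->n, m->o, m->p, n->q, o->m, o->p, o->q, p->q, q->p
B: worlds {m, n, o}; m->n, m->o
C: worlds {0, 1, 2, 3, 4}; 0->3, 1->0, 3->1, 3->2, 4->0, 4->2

B

This is the axiom for a generalized confluence (Geach) condition; its first-order frame correspondent is ∀x ∀y ∀z ((xR²y ∧ xR²z) → ∃w (y = w ∧ z = w)).
A: fails — mR²m, mR²p but m ≠ p.
B: condition met.
C: fails — 0R²1, 0R²2 but 1 ≠ 2.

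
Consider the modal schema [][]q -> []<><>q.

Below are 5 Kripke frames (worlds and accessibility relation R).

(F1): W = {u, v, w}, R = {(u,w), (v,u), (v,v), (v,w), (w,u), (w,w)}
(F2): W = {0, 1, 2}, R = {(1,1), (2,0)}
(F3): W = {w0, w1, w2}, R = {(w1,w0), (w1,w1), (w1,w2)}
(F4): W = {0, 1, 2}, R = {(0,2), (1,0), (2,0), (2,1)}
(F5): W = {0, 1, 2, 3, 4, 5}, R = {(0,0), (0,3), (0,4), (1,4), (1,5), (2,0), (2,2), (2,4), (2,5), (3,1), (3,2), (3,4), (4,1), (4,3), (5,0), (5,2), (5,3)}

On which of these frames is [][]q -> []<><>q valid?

Frame correspondent (Sahlqvist): forall x forall z (xRz -> exists w (x R^2 w & z R^2 w)) — i.e. a generalized confluence (Geach) condition.
(F1): condition met.
(F2): fails — 2R0 but no w with 2R²w and 0R²w.
(F3): fails — w1Rw0 but no w with w1R²w and w0R²w.
(F4): fails — 1R0 but no w with 1R²w and 0R²w.
(F5): condition met.

(F1), (F5)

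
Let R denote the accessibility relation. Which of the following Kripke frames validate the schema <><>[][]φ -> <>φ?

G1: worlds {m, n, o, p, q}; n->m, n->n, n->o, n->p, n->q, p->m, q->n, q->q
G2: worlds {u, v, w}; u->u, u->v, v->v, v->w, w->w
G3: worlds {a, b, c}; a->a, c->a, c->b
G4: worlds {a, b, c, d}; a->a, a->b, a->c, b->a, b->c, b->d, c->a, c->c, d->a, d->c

Frame correspondent (Sahlqvist): forall x forall y (x R^2 y -> exists w (y R^2 w & xRw)) — i.e. a generalized confluence (Geach) condition.
G1: fails — nR²m but no w with mR²w and nRw.
G2: fails — uR²w but no t with wR²t and uRt.
G3: ✓.
G4: ✓.
Valid on: G3, G4.

G3, G4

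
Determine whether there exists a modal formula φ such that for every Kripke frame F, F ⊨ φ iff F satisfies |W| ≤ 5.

No

Any modally definable frame class is closed under disjoint unions.
Any modal formula valid on each of 6 disjoint one-world frames is valid on their disjoint union (validity is preserved under disjoint unions). Each one-world frame has |W|=1≤5, but the union has |W|=6.
So the class is not modally definable.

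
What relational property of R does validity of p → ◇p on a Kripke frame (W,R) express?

Equivalently (dual form): □p → p.
Suppose □p→p is valid. At any x set V(p)={w : Rxw}. Then □p holds at x, so p holds at x, i.e. Rxx.

Reflexivity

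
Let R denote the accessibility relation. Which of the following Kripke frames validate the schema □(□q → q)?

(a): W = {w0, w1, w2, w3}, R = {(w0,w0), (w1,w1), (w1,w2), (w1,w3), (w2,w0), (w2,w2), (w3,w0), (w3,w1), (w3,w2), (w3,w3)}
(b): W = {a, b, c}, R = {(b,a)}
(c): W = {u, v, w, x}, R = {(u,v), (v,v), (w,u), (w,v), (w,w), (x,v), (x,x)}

(a)

Frame correspondent (Sahlqvist): ∀x ∀y (Rxy → Ryy) — i.e. shift-reflexivity.
(a): holds.
(b): fails — Rba but not Raa.
(c): fails — Rwu but not Ruu.
Valid on: (a).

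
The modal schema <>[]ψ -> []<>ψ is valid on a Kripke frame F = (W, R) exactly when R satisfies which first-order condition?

Suppose ◇□ψ→□◇ψ is valid. Take Rxy, Rxz and set V(ψ)={w : Ryw}. Then □ψ at y so ◇□ψ at x, so □◇ψ at x, so ◇ψ at z, giving w with Rzw and Ryw.
Conversely, on a frame with convergence the schema holds at every world under every valuation.
Frame condition: forall x forall y forall z (Rxy & Rxz -> exists w (Ryw & Rzw)).

Convergence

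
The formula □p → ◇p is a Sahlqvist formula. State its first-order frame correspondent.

Suppose □p→◇p is valid. At any x set V(p)=W. Then □p at x, so ◇p at x, so x has a successor.

seriality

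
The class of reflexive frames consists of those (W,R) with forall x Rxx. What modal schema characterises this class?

□r → r

The condition is reflexivity. The T schema □r → r defines it.
Suppose □r→r is valid. At any x set V(r)={w : Rxw}. Then □r holds at x, so r holds at x, i.e. Rxx.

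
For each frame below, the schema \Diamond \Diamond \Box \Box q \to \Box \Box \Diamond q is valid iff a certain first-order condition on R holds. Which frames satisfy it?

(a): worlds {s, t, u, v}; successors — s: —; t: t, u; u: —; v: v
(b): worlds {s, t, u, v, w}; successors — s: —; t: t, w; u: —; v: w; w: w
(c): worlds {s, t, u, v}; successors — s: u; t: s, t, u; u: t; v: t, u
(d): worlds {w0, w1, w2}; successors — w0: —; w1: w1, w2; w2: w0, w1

This is the axiom for a generalized confluence (Geach) condition; its first-order frame correspondent is \forall x \forall y \forall z ((x R^2 y \wedge x R^2 z) \to \exists w (y R^2 w \wedge zRw)).
(a): fails — tR²t, tR²u but no w with tR²w and uRw.
(b): satisfies the condition.
(c): fails — tR²s, tR²s but no w with sR²w and sRw.
(d): fails — w1R²w0, w1R²w0 but no w with w0R²w and w0Rw.
Valid on: (b).

(b)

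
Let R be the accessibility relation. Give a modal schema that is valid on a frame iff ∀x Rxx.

A defining formula is □s → s (the T axiom).
Suppose □s→s is valid. At any x set V(s)={w : Rxw}. Then □s holds at x, so s holds at x, i.e. Rxx.

□s → s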